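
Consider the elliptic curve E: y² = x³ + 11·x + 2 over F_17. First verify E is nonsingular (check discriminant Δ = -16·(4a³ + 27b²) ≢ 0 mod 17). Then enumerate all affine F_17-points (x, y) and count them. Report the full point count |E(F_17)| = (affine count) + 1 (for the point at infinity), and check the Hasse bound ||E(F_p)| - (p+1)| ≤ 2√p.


Affine points = {(0, 6), (0, 11), (2, 7), (2, 10), (4, 5), (4, 12), (11, 3), (11, 14), (12, 3), (12, 14), (13, 8), (13, 9)}; affine count = 12; |E(F_17)| = 13.

Discriminant check: Δ ∝ 4a³ + 27b² = 4·11³ + 27·2² = 4·1331 + 27·4 ≡ 9 (mod 17). Nonzero ⇒ E is nonsingular.
For each x ∈ F_17, compute rhs = x³ + 11·x + 2 mod 17, then count y ∈ F_17 with y² ≡ rhs.
  x = 0: rhs = 2, matching y values: 6, 11 (2 points).
  x = 1: rhs = 14, matching y values: none (0 points).
  x = 2: rhs = 15, matching y values: 7, 10 (2 points).
  x = 3: rhs = 11, matching y values: none (0 points).
  x = 4: rhs = 8, matching y values: 5, 12 (2 points).
  x = 5: rhs = 12, matching y values: none (0 points).
  x = 6: rhs = 12, matching y values: none (0 points).
  x = 7: rhs = 14, matching y values: none (0 points).
  x = 8: rhs = 7, matching y values: none (0 points).
  x = 9: rhs = 14, matching y values: none (0 points).
  x = 10: rhs = 7, matching y values: none (0 points).
  x = 11: rhs = 9, matching y values: 3, 14 (2 points).
  x = 12: rhs = 9, matching y values: 3, 14 (2 points).
  x = 13: rhs = 13, matching y values: 8, 9 (2 points).
  x = 14: rhs = 10, matching y values: none (0 points).
  x = 15: rhs = 6, matching y values: none (0 points).
  x = 16: rhs = 7, matching y values: none (0 points).
Total affine count: 12.
Full point count |E(F_17)| = 12 + 1 = 13.
Hasse bound: |13 − (17+1)| = |-5| = 5 ≤ 2√17 ≈ 8.2462 ✓.


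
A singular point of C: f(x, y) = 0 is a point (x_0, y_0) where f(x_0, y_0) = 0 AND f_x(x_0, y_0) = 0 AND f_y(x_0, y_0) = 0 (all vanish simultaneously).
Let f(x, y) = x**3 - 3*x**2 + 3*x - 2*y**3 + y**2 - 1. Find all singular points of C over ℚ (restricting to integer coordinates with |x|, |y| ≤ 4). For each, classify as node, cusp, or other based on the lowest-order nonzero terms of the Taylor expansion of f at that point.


Singular points: {(1, 0)}; classification: cusp.

Compute partial derivatives:
  f_x = 3*x**2 - 6*x + 3.
  f_y = -6*y**2 + 2*y.
Scan x_0 ∈ {−4, ..., 4}. For each x_0, f_y(x_0, y) is a polynomial in y; find its integer roots y ∈ {−4, ..., 4}, then test f_x and f at those candidates.
  x = -4: f_y(-4, y) = -6*y**2 + 2*y; vanishes at y ∈ {0}. (-4, 0): f_x = 75 ≠ 0.
  x = -3: f_y(-3, y) = -6*y**2 + 2*y; vanishes at y ∈ {0}. (-3, 0): f_x = 48 ≠ 0.
  x = -2: f_y(-2, y) = -6*y**2 + 2*y; vanishes at y ∈ {0}. (-2, 0): f_x = 27 ≠ 0.
  x = -1: f_y(-1, y) = -6*y**2 + 2*y; vanishes at y ∈ {0}. (-1, 0): f_x = 12 ≠ 0.
  x = 0: f_y(0, y) = -6*y**2 + 2*y; vanishes at y ∈ {0}. (0, 0): f_x = 3 ≠ 0.
  x = 1: f_y(1, y) = -6*y**2 + 2*y; vanishes at y ∈ {0}. (1, 0): f_x = 0, f = 0 — SINGULAR.
  x = 2: f_y(2, y) = -6*y**2 + 2*y; vanishes at y ∈ {0}. (2, 0): f_x = 3 ≠ 0.
  x = 3: f_y(3, y) = -6*y**2 + 2*y; vanishes at y ∈ {0}. (3, 0): f_x = 12 ≠ 0.
  x = 4: f_y(4, y) = -6*y**2 + 2*y; vanishes at y ∈ {0}. (4, 0): f_x = 27 ≠ 0.
Only singular point on the grid: (1, 0).
Classify: substitute x = 1 + u, y = 0 + v and expand: f = u**3 - 2*v**3 + v**2.
No constant or linear terms (consistent with a singular point). Quadratic part: v**2. Cubic part: u**3 - 2*v**3.
The quadratic part v**2 is a perfect square, so there is a single (double) tangent line v = 0, i.e. y = 0. Restricting the cubic part to that line (v = 0) leaves u**3 ≠ 0, so f is not divisible by v and the branch is v² ≈ -u**3 to lowest order — this is a cusp.
Classification: cusp.


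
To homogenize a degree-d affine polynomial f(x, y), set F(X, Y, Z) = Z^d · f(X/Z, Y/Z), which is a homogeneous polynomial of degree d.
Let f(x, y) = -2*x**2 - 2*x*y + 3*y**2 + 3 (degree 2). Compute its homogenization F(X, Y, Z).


F(X, Y, Z) = -2*X**2 - 2*X*Y + 3*Y**2 + 3*Z**2

deg(f) = 2.
Substitute x = X/Z, y = Y/Z into f, then multiply by Z^2.
  monomial -2·x^2·y^0 ↦ -2·X^2·Y^0·Z^0.
  monomial -2·x^1·y^1 ↦ -2·X^1·Y^1·Z^0.
  monomial 3·x^0·y^2 ↦ 3·X^0·Y^2·Z^0.
  monomial 3·x^0·y^0 ↦ 3·X^0·Y^0·Z^2.
Collecting: F(X, Y, Z) = -2*X**2 - 2*X*Y + 3*Y**2 + 3*Z**2.


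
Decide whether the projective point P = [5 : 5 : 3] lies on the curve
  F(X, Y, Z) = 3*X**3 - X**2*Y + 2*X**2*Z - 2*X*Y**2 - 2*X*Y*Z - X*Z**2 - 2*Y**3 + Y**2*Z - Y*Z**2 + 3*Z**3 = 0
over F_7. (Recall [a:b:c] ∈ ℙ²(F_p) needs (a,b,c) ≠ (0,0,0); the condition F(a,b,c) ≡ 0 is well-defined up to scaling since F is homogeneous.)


F(5,5,3) ≡ 5 (mod 7); P is NOT on the curve.

Evaluate F(5, 5, 3) term-by-term (mod 7).
  3*X**3 ↦ 3·125·1·1 = 375
  -X**2*Y ↦ -1·25·5·1 = -125
  2*X**2*Z ↦ 2·25·1·3 = 150
  -2*X*Y**2 ↦ -2·5·25·1 = -250
  -2*X*Y*Z ↦ -2·5·5·3 = -150
  -X*Z**2 ↦ -1·5·1·9 = -45
  -2*Y**3 ↦ -2·1·125·1 = -250
  Y**2*Z ↦ 1·1·25·3 = 75
  -Y*Z**2 ↦ -1·1·5·9 = -45
  3*Z**3 ↦ 3·1·1·27 = 81
Sum: F(5, 5, 3) = (375) + (-125) + (150) + (-250) + (-150) + (-45) + (-250) + (75) + (-45) + (81) = -184.
Reducing mod 7: -184 ≡ 5 (mod 7).
Since F(a, b, c) ≡ 5 ≠ 0 (mod 7), P does NOT lie on the curve.


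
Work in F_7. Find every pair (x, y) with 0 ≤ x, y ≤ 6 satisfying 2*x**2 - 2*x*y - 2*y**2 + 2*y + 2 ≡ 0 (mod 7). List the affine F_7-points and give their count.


Affine F_7-points: {(1, 3), (1, 4), (2, 3), (3, 1), (3, 4), (4, 2), (5, 1), (5, 2)}; count = 8.

For each of the 49 pairs (x, y) ∈ F_7², evaluate f(x, y) mod 7. Record the zeros.
  x = 0: [0↦2, 1↦2, 2↦5, 3↦4, 4↦6, 5↦4, 6↦5]  zeros at y ∈ ∅
  x = 1: [0↦4, 1↦2, 2↦3, 3↦0, 4↦0, 5↦3, 6↦2]  zeros at y ∈ {3, 4}
  x = 2: [0↦3, 1↦6, 2↦5, 3↦0, 4↦5, 5↦6, 6↦3]  zeros at y ∈ {3}
  x = 3: [0↦6, 1↦0, 2↦4, 3↦4, 4↦0, 5↦6, 6↦1]  zeros at y ∈ {1, 4}
  x = 4: [0↦6, 1↦5, 2↦0, 3↦5, 4↦6, 5↦3, 6↦3]  zeros at y ∈ {2}
  x = 5: [0↦3, 1↦0, 2↦0, 3↦3, 4↦2, 5↦4, 6↦2]  zeros at y ∈ {1, 2}
  x = 6: [0↦4, 1↦6, 2↦4, 3↦5, 4↦2, 5↦2, 6↦5]  zeros at y ∈ ∅
Collecting zeros: affine points = {(1, 3), (1, 4), (2, 3), (3, 1), (3, 4), (4, 2), (5, 1), (5, 2)}.
Total count |C(F_7)_aff| = 8.


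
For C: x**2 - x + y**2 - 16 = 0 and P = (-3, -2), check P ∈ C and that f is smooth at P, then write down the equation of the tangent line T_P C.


Tangent line at P: -7*x - 4*y - 29 = 0.

Step 1: f(-3, -2) = 0, so P lies on C.
Step 2: partial derivatives
  f_x(x, y) = 2*x - 1, f_y(x, y) = 2*y.
  f_x(P) = -7, f_y(P) = -4 (gradient nonzero, so P is smooth).
Step 3: tangent line at P: -7·(x − -3) + -4·(y − -2) = 0.
Expanding: -7*x - 4*y - 29 = 0.


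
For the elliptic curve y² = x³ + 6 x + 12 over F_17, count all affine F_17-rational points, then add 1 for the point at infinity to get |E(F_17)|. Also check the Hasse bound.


Affine points = {(1, 6), (1, 11), (2, 7), (2, 10), (4, 7), (4, 10), (6, 3), (6, 14), (9, 8), (9, 9), (10, 1), (10, 16), (11, 7), (11, 10), (13, 3), (13, 14), (14, 1), (14, 16), (15, 3), (15, 14)}; affine count = 20; |E(F_17)| = 21.

Discriminant check: Δ ∝ 4a³ + 27b² = 4·6³ + 27·12² = 4·216 + 27·144 ≡ 9 (mod 17). Nonzero ⇒ E is nonsingular.
For each x ∈ F_17, compute rhs = x³ + 6·x + 12 mod 17, then count y ∈ F_17 with y² ≡ rhs.
  x = 0: rhs = 12, matching y values: none (0 points).
  x = 1: rhs = 2, matching y values: 6, 11 (2 points).
  x = 2: rhs = 15, matching y values: 7, 10 (2 points).
  x = 3: rhs = 6, matching y values: none (0 points).
  x = 4: rhs = 15, matching y values: 7, 10 (2 points).
  x = 5: rhs = 14, matching y values: none (0 points).
  x = 6: rhs = 9, matching y values: 3, 14 (2 points).
  x = 7: rhs = 6, matching y values: none (0 points).
  x = 8: rhs = 11, matching y values: none (0 points).
  x = 9: rhs = 13, matching y values: 8, 9 (2 points).
  x = 10: rhs = 1, matching y values: 1, 16 (2 points).
  x = 11: rhs = 15, matching y values: 7, 10 (2 points).
  x = 12: rhs = 10, matching y values: none (0 points).
  x = 13: rhs = 9, matching y values: 3, 14 (2 points).
  x = 14: rhs = 1, matching y values: 1, 16 (2 points).
  x = 15: rhs = 9, matching y values: 3, 14 (2 points).
  x = 16: rhs = 5, matching y values: none (0 points).
Total affine count: 20.
Full point count |E(F_17)| = 20 + 1 = 21.
Hasse bound: |21 − (17+1)| = |3| = 3 ≤ 2√17 ≈ 8.2462 ✓.


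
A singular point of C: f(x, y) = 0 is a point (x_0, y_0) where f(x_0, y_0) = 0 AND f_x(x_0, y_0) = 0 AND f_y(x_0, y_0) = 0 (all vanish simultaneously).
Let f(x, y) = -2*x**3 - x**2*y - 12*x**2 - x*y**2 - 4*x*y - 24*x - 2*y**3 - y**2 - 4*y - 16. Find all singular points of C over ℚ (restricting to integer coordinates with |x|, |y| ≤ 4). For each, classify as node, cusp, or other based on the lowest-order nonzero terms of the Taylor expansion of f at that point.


Singular points: {(-2, 0)}; classification: cusp.

Compute partial derivatives:
  f_x = -6*x**2 - 2*x*y - 24*x - y**2 - 4*y - 24.
  f_y = -x**2 - 2*x*y - 4*x - 6*y**2 - 2*y - 4.
Scan x_0 ∈ {−4, ..., 4}. For each x_0, f_y(x_0, y) is a polynomial in y; find its integer roots y ∈ {−4, ..., 4}, then test f_x and f at those candidates.
  x = -4: f_y(-4, y) = -6*y**2 + 6*y - 4; no integer root y with |y| ≤ 4.
  x = -3: f_y(-3, y) = -6*y**2 + 4*y - 1; no integer root y with |y| ≤ 4.
  x = -2: f_y(-2, y) = -6*y**2 + 2*y; vanishes at y ∈ {0}. (-2, 0): f_x = 0, f = 0 — SINGULAR.
  x = -1: f_y(-1, y) = -6*y**2 - 1; no integer root y with |y| ≤ 4.
  x = 0: f_y(0, y) = -6*y**2 - 2*y - 4; no integer root y with |y| ≤ 4.
  x = 1: f_y(1, y) = -6*y**2 - 4*y - 9; no integer root y with |y| ≤ 4.
  x = 2: f_y(2, y) = -6*y**2 - 6*y - 16; no integer root y with |y| ≤ 4.
  x = 3: f_y(3, y) = -6*y**2 - 8*y - 25; no integer root y with |y| ≤ 4.
  x = 4: f_y(4, y) = -6*y**2 - 10*y - 36; no integer root y with |y| ≤ 4.
Only singular point on the grid: (-2, 0).
Classify: substitute x = -2 + u, y = 0 + v and expand: f = -2*u**3 - u**2*v - u*v**2 - 2*v**3 + v**2.
No constant or linear terms (consistent with a singular point). Quadratic part: v**2. Cubic part: -2*u**3 - u**2*v - u*v**2 - 2*v**3.
The quadratic part v**2 is a perfect square, so there is a single (double) tangent line v = 0, i.e. y = 0. Restricting the cubic part to that line (v = 0) leaves -2*u**3 ≠ 0, so f is not divisible by v and the branch is v² ≈ 2*u**3 to lowest order — this is a cusp.
Classification: cusp.


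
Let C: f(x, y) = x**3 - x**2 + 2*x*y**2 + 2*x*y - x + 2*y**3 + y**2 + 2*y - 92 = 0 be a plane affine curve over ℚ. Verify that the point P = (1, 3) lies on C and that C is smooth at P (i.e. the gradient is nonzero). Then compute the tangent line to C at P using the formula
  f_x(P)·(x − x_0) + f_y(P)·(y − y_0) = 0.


Tangent line at P: 24*x + 76*y - 252 = 0.

Step 1: f(1, 3) = 0, so P lies on C.
Step 2: partial derivatives
  f_x(x, y) = 3*x**2 - 2*x + 2*y**2 + 2*y - 1, f_y(x, y) = 4*x*y + 2*x + 6*y**2 + 2*y + 2.
  f_x(P) = 24, f_y(P) = 76 (gradient nonzero, so P is smooth).
Step 3: tangent line at P: 24·(x − 1) + 76·(y − 3) = 0.
Expanding: 24*x + 76*y - 252 = 0.


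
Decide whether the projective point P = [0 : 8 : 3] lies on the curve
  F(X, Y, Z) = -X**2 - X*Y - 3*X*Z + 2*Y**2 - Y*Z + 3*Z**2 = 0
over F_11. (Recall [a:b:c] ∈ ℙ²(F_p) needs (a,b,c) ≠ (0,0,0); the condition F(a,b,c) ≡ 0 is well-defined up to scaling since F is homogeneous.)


F(0,8,3) ≡ 10 (mod 11); P is NOT on the curve.

Evaluate F(0, 8, 3) term-by-term (mod 11).
  -X**2 ↦ -1·0·1·1 = 0
  -X*Y ↦ -1·0·8·1 = 0
  -3*X*Z ↦ -3·0·1·3 = 0
  2*Y**2 ↦ 2·1·64·1 = 128
  -Y*Z ↦ -1·1·8·3 = -24
  3*Z**2 ↦ 3·1·1·9 = 27
Sum: F(0, 8, 3) = (0) + (0) + (0) + (128) + (-24) + (27) = 131.
Reducing mod 11: 131 ≡ 10 (mod 11).
Since F(a, b, c) ≡ 10 ≠ 0 (mod 11), P does NOT lie on the curve.


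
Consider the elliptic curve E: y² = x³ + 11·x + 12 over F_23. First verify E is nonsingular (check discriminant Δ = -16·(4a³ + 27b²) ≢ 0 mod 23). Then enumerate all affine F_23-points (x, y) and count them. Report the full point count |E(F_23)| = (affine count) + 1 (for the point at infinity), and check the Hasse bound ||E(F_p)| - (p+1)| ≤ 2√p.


Affine points = {(0, 9), (0, 14), (1, 1), (1, 22), (3, 7), (3, 16), (5, 10), (5, 13), (6, 8), (6, 15), (7, 8), (7, 15), (9, 9), (9, 14), (10, 8), (10, 15), (12, 3), (12, 20), (13, 11), (13, 12), (14, 9), (14, 14), (16, 11), (16, 12), (17, 11), (17, 12), (18, 4), (18, 19), (22, 0)}; affine count = 29; |E(F_23)| = 30.

Discriminant check: Δ ∝ 4a³ + 27b² = 4·11³ + 27·12² = 4·1331 + 27·144 ≡ 12 (mod 23). Nonzero ⇒ E is nonsingular.
For each x ∈ F_23, compute rhs = x³ + 11·x + 12 mod 23, then count y ∈ F_23 with y² ≡ rhs.
  x = 0: rhs = 12, matching y values: 9, 14 (2 points).
  x = 1: rhs = 1, matching y values: 1, 22 (2 points).
  x = 2: rhs = 19, matching y values: none (0 points).
  x = 3: rhs = 3, matching y values: 7, 16 (2 points).
  x = 4: rhs = 5, matching y values: none (0 points).
  x = 5: rhs = 8, matching y values: 10, 13 (2 points).
  x = 6: rhs = 18, matching y values: 8, 15 (2 points).
  x = 7: rhs = 18, matching y values: 8, 15 (2 points).
  x = 8: rhs = 14, matching y values: none (0 points).
  x = 9: rhs = 12, matching y values: 9, 14 (2 points).
  x = 10: rhs = 18, matching y values: 8, 15 (2 points).
  x = 11: rhs = 15, matching y values: none (0 points).
  x = 12: rhs = 9, matching y values: 3, 20 (2 points).
  x = 13: rhs = 6, matching y values: 11, 12 (2 points).
  x = 14: rhs = 12, matching y values: 9, 14 (2 points).
  x = 15: rhs = 10, matching y values: none (0 points).
  x = 16: rhs = 6, matching y values: 11, 12 (2 points).
  x = 17: rhs = 6, matching y values: 11, 12 (2 points).
  x = 18: rhs = 16, matching y values: 4, 19 (2 points).
  x = 19: rhs = 19, matching y values: none (0 points).
  x = 20: rhs = 21, matching y values: none (0 points).
  x = 21: rhs = 5, matching y values: none (0 points).
  x = 22: rhs = 0, matching y values: 0 (1 points).
Total affine count: 29.
Full point count |E(F_23)| = 29 + 1 = 30.
Hasse bound: |30 − (23+1)| = |6| = 6 ≤ 2√23 ≈ 9.5917 ✓.


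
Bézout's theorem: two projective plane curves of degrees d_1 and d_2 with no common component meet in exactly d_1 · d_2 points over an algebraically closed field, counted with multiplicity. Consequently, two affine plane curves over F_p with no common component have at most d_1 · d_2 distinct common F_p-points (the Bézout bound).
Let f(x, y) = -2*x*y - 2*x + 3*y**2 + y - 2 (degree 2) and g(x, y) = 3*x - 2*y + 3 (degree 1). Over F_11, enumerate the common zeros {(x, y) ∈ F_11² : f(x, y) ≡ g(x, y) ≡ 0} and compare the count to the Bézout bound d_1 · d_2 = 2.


Common zeros: {(2, 10), (10, 0)}; count = 2; Bézout bound = 2.

deg(f) = 2, deg(g) = 1, so Bézout bound = 2.
Scan x ∈ F_11. For each x, list the y ∈ F_11 with f(x, y) ≡ 0 and those with g(x, y) ≡ 0 (mod 11); the common zeros in that column are the intersection.
  x = 0: f ≡ 0 at y ∈ {8, 10}; g ≡ 0 at y ∈ {7}; common: ∅.
  x = 1: f ≡ 0 at y ∈ {5, 10}; g ≡ 0 at y ∈ {3}; common: ∅.
  x = 2: f ≡ 0 at y ∈ {2, 10}; g ≡ 0 at y ∈ {10}; common: {10}.
  x = 3: f ≡ 0 at y ∈ {10}; g ≡ 0 at y ∈ {6}; common: ∅.
  x = 4: f ≡ 0 at y ∈ {7, 10}; g ≡ 0 at y ∈ {2}; common: ∅.
  x = 5: f ≡ 0 at y ∈ {4, 10}; g ≡ 0 at y ∈ {9}; common: ∅.
  x = 6: f ≡ 0 at y ∈ {1, 10}; g ≡ 0 at y ∈ {5}; common: ∅.
  x = 7: f ≡ 0 at y ∈ {9, 10}; g ≡ 0 at y ∈ {1}; common: ∅.
  x = 8: f ≡ 0 at y ∈ {6, 10}; g ≡ 0 at y ∈ {8}; common: ∅.
  x = 9: f ≡ 0 at y ∈ {3, 10}; g ≡ 0 at y ∈ {4}; common: ∅.
  x = 10: f ≡ 0 at y ∈ {0, 10}; g ≡ 0 at y ∈ {0}; common: {0}.
Collecting: common zeros = {(2, 10), (10, 0)}, so the count is 2.
Comparison with the Bézout bound: 2 ≤ 2 = deg(f)·deg(g), as expected for curves with no common component (the bound is attained).


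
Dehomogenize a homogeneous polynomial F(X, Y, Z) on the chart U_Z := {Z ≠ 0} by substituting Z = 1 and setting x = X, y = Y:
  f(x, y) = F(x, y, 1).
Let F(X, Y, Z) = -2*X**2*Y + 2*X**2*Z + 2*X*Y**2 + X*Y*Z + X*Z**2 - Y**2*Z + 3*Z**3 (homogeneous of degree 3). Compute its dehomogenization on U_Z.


f(x, y) = -2*x**2*y + 2*x**2 + 2*x*y**2 + x*y + x - y**2 + 3

On U_Z we set Z = 1. Each monomial c·X^i·Y^j·Z^k in F becomes c·x^i·y^j·1^k = c·x^i·y^j.
Substituting Z = 1: F(X, Y, 1) = -2*x**2*y + 2*x**2 + 2*x*y**2 + x*y + x - y**2 + 3.
Note: deg(f) ≤ deg(F) = 3; strict inequality happens when F is divisible by Z (lost terms).


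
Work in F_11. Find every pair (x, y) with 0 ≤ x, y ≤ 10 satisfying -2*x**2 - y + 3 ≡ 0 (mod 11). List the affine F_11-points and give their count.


Affine F_11-points: {(0, 3), (1, 1), (2, 6), (3, 7), (4, 4), (5, 8), (6, 8), (7, 4), (8, 7), (9, 6), (10, 1)}; count = 11.

For each of the 121 pairs (x, y) ∈ F_11², evaluate f(x, y) mod 11. Record the zeros.
  x = 0: [0↦3, 1↦2, 2↦1, 3↦0, 4↦10, 5↦9, 6↦8, 7↦7, 8↦6, 9↦5, 10↦4]  zeros at y ∈ {3}
  x = 1: [0↦1, 1↦0, 2↦10, 3↦9, 4↦8, 5↦7, 6↦6, 7↦5, 8↦4, 9↦3, 10↦2]  zeros at y ∈ {1}
  x = 2: [0↦6, 1↦5, 2↦4, 3↦3, 4↦2, 5↦1, 6↦0, 7↦10, 8↦9, 9↦8, 10↦7]  zeros at y ∈ {6}
  x = 3: [0↦7, 1↦6, 2↦5, 3↦4, 4↦3, 5↦2, 6↦1, 7↦0, 8↦10, 9↦9, 10↦8]  zeros at y ∈ {7}
  x = 4: [0↦4, 1↦3, 2↦2, 3↦1, 4↦0, 5↦10, 6↦9, 7↦8, 8↦7, 9↦6, 10↦5]  zeros at y ∈ {4}
  x = 5: [0↦8, 1↦7, 2↦6, 3↦5, 4↦4, 5↦3, 6↦2, 7↦1, 8↦0, 9↦10, 10↦9]  zeros at y ∈ {8}
  x = 6: [0↦8, 1↦7, 2↦6, 3↦5, 4↦4, 5↦3, 6↦2, 7↦1, 8↦0, 9↦10, 10↦9]  zeros at y ∈ {8}
  x = 7: [0↦4, 1↦3, 2↦2, 3↦1, 4↦0, 5↦10, 6↦9, 7↦8, 8↦7, 9↦6, 10↦5]  zeros at y ∈ {4}
  x = 8: [0↦7, 1↦6, 2↦5, 3↦4, 4↦3, 5↦2, 6↦1, 7↦0, 8↦10, 9↦9, 10↦8]  zeros at y ∈ {7}
  x = 9: [0↦6, 1↦5, 2↦4, 3↦3, 4↦2, 5↦1, 6↦0, 7↦10, 8↦9, 9↦8, 10↦7]  zeros at y ∈ {6}
  x = 10: [0↦1, 1↦0, 2↦10, 3↦9, 4↦8, 5↦7, 6↦6, 7↦5, 8↦4, 9↦3, 10↦2]  zeros at y ∈ {1}
Collecting zeros: affine points = {(0, 3), (1, 1), (2, 6), (3, 7), (4, 4), (5, 8), (6, 8), (7, 4), (8, 7), (9, 6), (10, 1)}.
Total count |C(F_11)_aff| = 11.


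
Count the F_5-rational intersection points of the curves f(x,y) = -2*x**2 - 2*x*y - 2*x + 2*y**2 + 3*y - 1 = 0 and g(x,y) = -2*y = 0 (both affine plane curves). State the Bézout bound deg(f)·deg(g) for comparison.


Common zeros: {(1, 0), (3, 0)}; count = 2; Bézout bound = 2.

deg(f) = 2, deg(g) = 1, so Bézout bound = 2.
Scan x ∈ F_5. For each x, list the y ∈ F_5 with f(x, y) ≡ 0 and those with g(x, y) ≡ 0 (mod 5); the common zeros in that column are the intersection.
  x = 0: f ≡ 0 at y ∈ ∅; g ≡ 0 at y ∈ {0}; common: ∅.
  x = 1: f ≡ 0 at y ∈ {0, 2}; g ≡ 0 at y ∈ {0}; common: {0}.
  x = 2: f ≡ 0 at y ∈ {4}; g ≡ 0 at y ∈ {0}; common: ∅.
  x = 3: f ≡ 0 at y ∈ {0, 4}; g ≡ 0 at y ∈ {0}; common: {0}.
  x = 4: f ≡ 0 at y ∈ ∅; g ≡ 0 at y ∈ {0}; common: ∅.
Collecting: common zeros = {(1, 0), (3, 0)}, so the count is 2.
Comparison with the Bézout bound: 2 ≤ 2 = deg(f)·deg(g), as expected for curves with no common component (the bound is attained).


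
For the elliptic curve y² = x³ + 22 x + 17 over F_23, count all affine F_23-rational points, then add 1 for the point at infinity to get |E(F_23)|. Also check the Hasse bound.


Affine points = {(2, 0), (3, 8), (3, 15), (4, 10), (4, 13), (7, 10), (7, 13), (9, 1), (9, 22), (10, 8), (10, 15), (11, 7), (11, 16), (12, 10), (12, 13), (13, 4), (13, 19), (16, 7), (16, 16), (18, 9), (18, 14), (19, 7), (19, 16), (20, 4), (20, 19)}; affine count = 25; |E(F_23)| = 26.

Discriminant check: Δ ∝ 4a³ + 27b² = 4·22³ + 27·17² = 4·10648 + 27·289 ≡ 2 (mod 23). Nonzero ⇒ E is nonsingular.
For each x ∈ F_23, compute rhs = x³ + 22·x + 17 mod 23, then count y ∈ F_23 with y² ≡ rhs.
  x = 0: rhs = 17, matching y values: none (0 points).
  x = 1: rhs = 17, matching y values: none (0 points).
  x = 2: rhs = 0, matching y values: 0 (1 points).
  x = 3: rhs = 18, matching y values: 8, 15 (2 points).
  x = 4: rhs = 8, matching y values: 10, 13 (2 points).
  x = 5: rhs = 22, matching y values: none (0 points).
  x = 6: rhs = 20, matching y values: none (0 points).
  x = 7: rhs = 8, matching y values: 10, 13 (2 points).
  x = 8: rhs = 15, matching y values: none (0 points).
  x = 9: rhs = 1, matching y values: 1, 22 (2 points).
  x = 10: rhs = 18, matching y values: 8, 15 (2 points).
  x = 11: rhs = 3, matching y values: 7, 16 (2 points).
  x = 12: rhs = 8, matching y values: 10, 13 (2 points).
  x = 13: rhs = 16, matching y values: 4, 19 (2 points).
  x = 14: rhs = 10, matching y values: none (0 points).
  x = 15: rhs = 19, matching y values: none (0 points).
  x = 16: rhs = 3, matching y values: 7, 16 (2 points).
  x = 17: rhs = 14, matching y values: none (0 points).
  x = 18: rhs = 12, matching y values: 9, 14 (2 points).
  x = 19: rhs = 3, matching y values: 7, 16 (2 points).
  x = 20: rhs = 16, matching y values: 4, 19 (2 points).
  x = 21: rhs = 11, matching y values: none (0 points).
  x = 22: rhs = 17, matching y values: none (0 points).
Total affine count: 25.
Full point count |E(F_23)| = 25 + 1 = 26.
Hasse bound: |26 − (23+1)| = |2| = 2 ≤ 2√23 ≈ 9.5917 ✓.


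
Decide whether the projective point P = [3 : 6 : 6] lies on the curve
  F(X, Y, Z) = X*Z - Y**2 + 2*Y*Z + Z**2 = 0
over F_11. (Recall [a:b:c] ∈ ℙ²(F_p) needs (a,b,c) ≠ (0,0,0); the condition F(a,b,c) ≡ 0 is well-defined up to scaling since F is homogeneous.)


F(3,6,6) ≡ 2 (mod 11); P is NOT on the curve.

Evaluate F(3, 6, 6) term-by-term (mod 11).
  X*Z ↦ 1·3·1·6 = 18
  -Y**2 ↦ -1·1·36·1 = -36
  2*Y*Z ↦ 2·1·6·6 = 72
  Z**2 ↦ 1·1·1·36 = 36
Sum: F(3, 6, 6) = (18) + (-36) + (72) + (36) = 90.
Reducing mod 11: 90 ≡ 2 (mod 11).
Since F(a, b, c) ≡ 2 ≠ 0 (mod 11), P does NOT lie on the curve.


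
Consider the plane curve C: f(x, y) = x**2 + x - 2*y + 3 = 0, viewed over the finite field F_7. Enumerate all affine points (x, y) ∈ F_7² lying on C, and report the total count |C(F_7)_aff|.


Affine F_7-points: {(0, 5), (1, 6), (2, 1), (3, 4), (4, 1), (5, 6), (6, 5)}; count = 7.

For each of the 49 pairs (x, y) ∈ F_7², evaluate f(x, y) mod 7. Record the zeros.
  x = 0: [0↦3, 1↦1, 2↦6, 3↦4, 4↦2, 5↦0, 6↦5]  zeros at y ∈ {5}
  x = 1: [0↦5, 1↦3, 2↦1, 3↦6, 4↦4, 5↦2, 6↦0]  zeros at y ∈ {6}
  x = 2: [0↦2, 1↦0, 2↦5, 3↦3, 4↦1, 5↦6, 6↦4]  zeros at y ∈ {1}
  x = 3: [0↦1, 1↦6, 2↦4, 3↦2, 4↦0, 5↦5, 6↦3]  zeros at y ∈ {4}
  x = 4: [0↦2, 1↦0, 2↦5, 3↦3, 4↦1, 5↦6, 6↦4]  zeros at y ∈ {1}
  x = 5: [0↦5, 1↦3, 2↦1, 3↦6, 4↦4, 5↦2, 6↦0]  zeros at y ∈ {6}
  x = 6: [0↦3, 1↦1, 2↦6, 3↦4, 4↦2, 5↦0, 6↦5]  zeros at y ∈ {5}
Collecting zeros: affine points = {(0, 5), (1, 6), (2, 1), (3, 4), (4, 1), (5, 6), (6, 5)}.
Total count |C(F_7)_aff| = 7.


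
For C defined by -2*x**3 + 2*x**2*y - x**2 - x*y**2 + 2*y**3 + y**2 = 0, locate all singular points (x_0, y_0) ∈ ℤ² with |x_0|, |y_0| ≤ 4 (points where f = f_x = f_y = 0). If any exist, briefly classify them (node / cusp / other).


Singular points: {(0, 0)}; classification: node.

Compute partial derivatives:
  f_x = -6*x**2 + 4*x*y - 2*x - y**2.
  f_y = 2*x**2 - 2*x*y + 6*y**2 + 2*y.
Scan x_0 ∈ {−4, ..., 4}. For each x_0, f_y(x_0, y) is a polynomial in y; find its integer roots y ∈ {−4, ..., 4}, then test f_x and f at those candidates.
  x = -4: f_y(-4, y) = 6*y**2 + 10*y + 32; no integer root y with |y| ≤ 4.
  x = -3: f_y(-3, y) = 6*y**2 + 8*y + 18; no integer root y with |y| ≤ 4.
  x = -2: f_y(-2, y) = 6*y**2 + 6*y + 8; no integer root y with |y| ≤ 4.
  x = -1: f_y(-1, y) = 6*y**2 + 4*y + 2; no integer root y with |y| ≤ 4.
  x = 0: f_y(0, y) = 6*y**2 + 2*y; vanishes at y ∈ {0}. (0, 0): f_x = 0, f = 0 — SINGULAR.
  x = 1: f_y(1, y) = 6*y**2 + 2; no integer root y with |y| ≤ 4.
  x = 2: f_y(2, y) = 6*y**2 - 2*y + 8; no integer root y with |y| ≤ 4.
  x = 3: f_y(3, y) = 6*y**2 - 4*y + 18; no integer root y with |y| ≤ 4.
  x = 4: f_y(4, y) = 6*y**2 - 6*y + 32; no integer root y with |y| ≤ 4.
Only singular point on the grid: (0, 0).
Classify: substitute x = 0 + u, y = 0 + v and expand: f = -2*u**3 + 2*u**2*v - u**2 - u*v**2 + 2*v**3 + v**2.
No constant or linear terms (consistent with a singular point). Quadratic part: -u**2 + v**2. Cubic part: -2*u**3 + 2*u**2*v - u*v**2 + 2*v**3.
The quadratic part v**2 - u**2 = (v − u)(v + u) splits into two distinct linear factors, so there are two distinct tangent lines y − 0 = ±(x − 0) — this is a node (ordinary double point).
Classification: node.


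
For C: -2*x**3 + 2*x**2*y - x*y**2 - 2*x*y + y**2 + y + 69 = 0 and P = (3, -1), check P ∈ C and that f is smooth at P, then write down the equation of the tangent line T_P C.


Tangent line at P: -65*x + 17*y + 212 = 0.

Step 1: f(3, -1) = 0, so P lies on C.
Step 2: partial derivatives
  f_x(x, y) = -6*x**2 + 4*x*y - y**2 - 2*y, f_y(x, y) = 2*x**2 - 2*x*y - 2*x + 2*y + 1.
  f_x(P) = -65, f_y(P) = 17 (gradient nonzero, so P is smooth).
Step 3: tangent line at P: -65·(x − 3) + 17·(y − -1) = 0.
Expanding: -65*x + 17*y + 212 = 0.


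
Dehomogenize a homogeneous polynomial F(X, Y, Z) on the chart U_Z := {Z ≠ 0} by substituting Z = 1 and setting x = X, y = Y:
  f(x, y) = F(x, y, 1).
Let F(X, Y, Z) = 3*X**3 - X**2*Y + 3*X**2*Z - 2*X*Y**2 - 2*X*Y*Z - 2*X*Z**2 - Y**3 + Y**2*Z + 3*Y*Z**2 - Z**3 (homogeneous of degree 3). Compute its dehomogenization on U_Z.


f(x, y) = 3*x**3 - x**2*y + 3*x**2 - 2*x*y**2 - 2*x*y - 2*x - y**3 + y**2 + 3*y - 1

On U_Z we set Z = 1. Each monomial c·X^i·Y^j·Z^k in F becomes c·x^i·y^j·1^k = c·x^i·y^j.
Substituting Z = 1: F(X, Y, 1) = 3*x**3 - x**2*y + 3*x**2 - 2*x*y**2 - 2*x*y - 2*x - y**3 + y**2 + 3*y - 1.
Note: deg(f) ≤ deg(F) = 3; strict inequality happens when F is divisible by Z (lost terms).


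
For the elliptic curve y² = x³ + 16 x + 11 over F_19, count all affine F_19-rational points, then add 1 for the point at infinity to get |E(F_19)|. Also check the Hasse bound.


Affine points = {(0, 7), (0, 12), (1, 3), (1, 16), (4, 5), (4, 14), (5, 8), (5, 11), (6, 0), (8, 9), (8, 10), (11, 6), (11, 13), (15, 4), (15, 15), (17, 3), (17, 16)}; affine count = 17; |E(F_19)| = 18.

Discriminant check: Δ ∝ 4a³ + 27b² = 4·16³ + 27·11² = 4·4096 + 27·121 ≡ 5 (mod 19). Nonzero ⇒ E is nonsingular.
For each x ∈ F_19, compute rhs = x³ + 16·x + 11 mod 19, then count y ∈ F_19 with y² ≡ rhs.
  x = 0: rhs = 11, matching y values: 7, 12 (2 points).
  x = 1: rhs = 9, matching y values: 3, 16 (2 points).
  x = 2: rhs = 13, matching y values: none (0 points).
  x = 3: rhs = 10, matching y values: none (0 points).
  x = 4: rhs = 6, matching y values: 5, 14 (2 points).
  x = 5: rhs = 7, matching y values: 8, 11 (2 points).
  x = 6: rhs = 0, matching y values: 0 (1 points).
  x = 7: rhs = 10, matching y values: none (0 points).
  x = 8: rhs = 5, matching y values: 9, 10 (2 points).
  x = 9: rhs = 10, matching y values: none (0 points).
  x = 10: rhs = 12, matching y values: none (0 points).
  x = 11: rhs = 17, matching y values: 6, 13 (2 points).
  x = 12: rhs = 12, matching y values: none (0 points).
  x = 13: rhs = 3, matching y values: none (0 points).
  x = 14: rhs = 15, matching y values: none (0 points).
  x = 15: rhs = 16, matching y values: 4, 15 (2 points).
  x = 16: rhs = 12, matching y values: none (0 points).
  x = 17: rhs = 9, matching y values: 3, 16 (2 points).
  x = 18: rhs = 13, matching y values: none (0 points).
Total affine count: 17.
Full point count |E(F_19)| = 17 + 1 = 18.
Hasse bound: |18 − (19+1)| = |-2| = 2 ≤ 2√19 ≈ 8.7178 ✓.


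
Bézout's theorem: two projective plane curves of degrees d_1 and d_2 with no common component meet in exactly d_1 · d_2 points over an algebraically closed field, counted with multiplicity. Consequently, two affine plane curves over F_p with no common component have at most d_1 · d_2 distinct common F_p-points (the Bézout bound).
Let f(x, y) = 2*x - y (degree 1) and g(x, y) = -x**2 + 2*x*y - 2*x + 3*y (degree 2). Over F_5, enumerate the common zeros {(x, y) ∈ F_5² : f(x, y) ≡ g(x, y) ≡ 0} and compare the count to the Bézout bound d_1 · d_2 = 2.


Common zeros: {(0, 0), (2, 4)}; count = 2; Bézout bound = 2.

deg(f) = 1, deg(g) = 2, so Bézout bound = 2.
Scan x ∈ F_5. For each x, list the y ∈ F_5 with f(x, y) ≡ 0 and those with g(x, y) ≡ 0 (mod 5); the common zeros in that column are the intersection.
  x = 0: f ≡ 0 at y ∈ {0}; g ≡ 0 at y ∈ {0}; common: {0}.
  x = 1: f ≡ 0 at y ∈ {2}; g ≡ 0 at y ∈ ∅; common: ∅.
  x = 2: f ≡ 0 at y ∈ {4}; g ≡ 0 at y ∈ {4}; common: {4}.
  x = 3: f ≡ 0 at y ∈ {1}; g ≡ 0 at y ∈ {0}; common: ∅.
  x = 4: f ≡ 0 at y ∈ {3}; g ≡ 0 at y ∈ {4}; common: ∅.
Collecting: common zeros = {(0, 0), (2, 4)}, so the count is 2.
Comparison with the Bézout bound: 2 ≤ 2 = deg(f)·deg(g), as expected for curves with no common component (the bound is attained).


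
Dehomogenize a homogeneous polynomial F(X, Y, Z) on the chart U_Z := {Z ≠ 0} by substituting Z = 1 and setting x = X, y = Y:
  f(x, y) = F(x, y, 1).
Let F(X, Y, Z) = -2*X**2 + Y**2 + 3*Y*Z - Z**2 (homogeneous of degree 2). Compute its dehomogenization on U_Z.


f(x, y) = -2*x**2 + y**2 + 3*y - 1

On U_Z we set Z = 1. Each monomial c·X^i·Y^j·Z^k in F becomes c·x^i·y^j·1^k = c·x^i·y^j.
Substituting Z = 1: F(X, Y, 1) = -2*x**2 + y**2 + 3*y - 1.
Note: deg(f) ≤ deg(F) = 2; strict inequality happens when F is divisible by Z (lost terms).


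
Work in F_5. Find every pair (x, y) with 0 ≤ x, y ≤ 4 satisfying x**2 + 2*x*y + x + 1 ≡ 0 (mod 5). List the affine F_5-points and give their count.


Affine F_5-points: {(1, 1), (2, 2), (3, 2), (4, 3)}; count = 4.

For each of the 25 pairs (x, y) ∈ F_5², evaluate f(x, y) mod 5. Record the zeros.
  x = 0: [0↦1, 1↦1, 2↦1, 3↦1, 4↦1]  zeros at y ∈ ∅
  x = 1: [0↦3, 1↦0, 2↦2, 3↦4, 4↦1]  zeros at y ∈ {1}
  x = 2: [0↦2, 1↦1, 2↦0, 3↦4, 4↦3]  zeros at y ∈ {2}
  x = 3: [0↦3, 1↦4, 2↦0, 3↦1, 4↦2]  zeros at y ∈ {2}
  x = 4: [0↦1, 1↦4, 2↦2, 3↦0, 4↦3]  zeros at y ∈ {3}
Collecting zeros: affine points = {(1, 1), (2, 2), (3, 2), (4, 3)}.
Total count |C(F_5)_aff| = 4.


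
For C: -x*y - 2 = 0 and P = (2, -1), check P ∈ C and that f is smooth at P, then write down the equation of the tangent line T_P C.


Tangent line at P: x - 2*y - 4 = 0.

Step 1: f(2, -1) = 0, so P lies on C.
Step 2: partial derivatives
  f_x(x, y) = -y, f_y(x, y) = -x.
  f_x(P) = 1, f_y(P) = -2 (gradient nonzero, so P is smooth).
Step 3: tangent line at P: 1·(x − 2) + -2·(y − -1) = 0.
Expanding: x - 2*y - 4 = 0.


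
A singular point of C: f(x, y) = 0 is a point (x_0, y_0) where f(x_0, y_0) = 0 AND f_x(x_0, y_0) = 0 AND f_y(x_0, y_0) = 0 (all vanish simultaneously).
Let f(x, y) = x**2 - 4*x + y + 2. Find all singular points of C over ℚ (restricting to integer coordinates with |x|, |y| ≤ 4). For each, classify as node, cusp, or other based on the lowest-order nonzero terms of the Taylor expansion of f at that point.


No singular points in the scanned grid; C is smooth there.

Compute partial derivatives:
  f_x = 2*x - 4.
  f_y = 1.
f_y = 1 is a nonzero constant, so f_y never vanishes: no point (x, y) can satisfy f = f_x = f_y = 0. In particular no (x, y) ∈ {−4, ..., 4}² is singular; the curve is smooth.


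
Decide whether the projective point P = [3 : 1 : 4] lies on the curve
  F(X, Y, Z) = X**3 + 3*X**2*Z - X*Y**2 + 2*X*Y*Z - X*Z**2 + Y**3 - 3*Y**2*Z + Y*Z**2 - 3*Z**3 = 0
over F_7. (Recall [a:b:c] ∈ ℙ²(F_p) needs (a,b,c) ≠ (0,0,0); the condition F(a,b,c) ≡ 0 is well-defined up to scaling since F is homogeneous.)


F(3,1,4) ≡ 5 (mod 7); P is NOT on the curve.

Evaluate F(3, 1, 4) term-by-term (mod 7).
  X**3 ↦ 1·27·1·1 = 27
  3*X**2*Z ↦ 3·9·1·4 = 108
  -X*Y**2 ↦ -1·3·1·1 = -3
  2*X*Y*Z ↦ 2·3·1·4 = 24
  -X*Z**2 ↦ -1·3·1·16 = -48
  Y**3 ↦ 1·1·1·1 = 1
  -3*Y**2*Z ↦ -3·1·1·4 = -12
  Y*Z**2 ↦ 1·1·1·16 = 16
  -3*Z**3 ↦ -3·1·1·64 = -192
Sum: F(3, 1, 4) = (27) + (108) + (-3) + (24) + (-48) + (1) + (-12) + (16) + (-192) = -79.
Reducing mod 7: -79 ≡ 5 (mod 7).
Since F(a, b, c) ≡ 5 ≠ 0 (mod 7), P does NOT lie on the curve.


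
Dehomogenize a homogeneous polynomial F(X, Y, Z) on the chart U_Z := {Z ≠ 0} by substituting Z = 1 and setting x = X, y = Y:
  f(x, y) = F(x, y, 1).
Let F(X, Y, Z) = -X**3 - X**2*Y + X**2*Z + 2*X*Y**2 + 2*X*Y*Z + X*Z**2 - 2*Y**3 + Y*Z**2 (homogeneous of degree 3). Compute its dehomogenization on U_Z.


f(x, y) = -x**3 - x**2*y + x**2 + 2*x*y**2 + 2*x*y + x - 2*y**3 + y

On U_Z we set Z = 1. Each monomial c·X^i·Y^j·Z^k in F becomes c·x^i·y^j·1^k = c·x^i·y^j.
Substituting Z = 1: F(X, Y, 1) = -x**3 - x**2*y + x**2 + 2*x*y**2 + 2*x*y + x - 2*y**3 + y.
Note: deg(f) ≤ deg(F) = 3; strict inequality happens when F is divisible by Z (lost terms).


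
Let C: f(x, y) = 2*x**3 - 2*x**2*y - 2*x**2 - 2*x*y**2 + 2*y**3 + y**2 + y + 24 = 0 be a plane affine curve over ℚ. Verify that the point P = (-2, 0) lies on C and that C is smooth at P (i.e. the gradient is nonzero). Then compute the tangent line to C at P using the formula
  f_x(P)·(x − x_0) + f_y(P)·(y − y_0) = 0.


Tangent line at P: 32*x - 7*y + 64 = 0.

Step 1: f(-2, 0) = 0, so P lies on C.
Step 2: partial derivatives
  f_x(x, y) = 6*x**2 - 4*x*y - 4*x - 2*y**2, f_y(x, y) = -2*x**2 - 4*x*y + 6*y**2 + 2*y + 1.
  f_x(P) = 32, f_y(P) = -7 (gradient nonzero, so P is smooth).
Step 3: tangent line at P: 32·(x − -2) + -7·(y − 0) = 0.
Expanding: 32*x - 7*y + 64 = 0.


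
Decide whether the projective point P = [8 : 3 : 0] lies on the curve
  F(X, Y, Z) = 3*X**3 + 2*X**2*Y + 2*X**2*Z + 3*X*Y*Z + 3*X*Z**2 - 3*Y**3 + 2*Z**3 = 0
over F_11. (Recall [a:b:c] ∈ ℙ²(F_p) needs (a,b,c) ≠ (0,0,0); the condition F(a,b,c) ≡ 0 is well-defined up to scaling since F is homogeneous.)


F(8,3,0) ≡ 2 (mod 11); P is NOT on the curve.

Evaluate F(8, 3, 0) term-by-term (mod 11).
  3*X**3 ↦ 3·512·1·1 = 1536
  2*X**2*Y ↦ 2·64·3·1 = 384
  2*X**2*Z ↦ 2·64·1·0 = 0
  3*X*Y*Z ↦ 3·8·3·0 = 0
  3*X*Z**2 ↦ 3·8·1·0 = 0
  -3*Y**3 ↦ -3·1·27·1 = -81
  2*Z**3 ↦ 2·1·1·0 = 0
Sum: F(8, 3, 0) = (1536) + (384) + (0) + (0) + (0) + (-81) + (0) = 1839.
Reducing mod 11: 1839 ≡ 2 (mod 11).
Since F(a, b, c) ≡ 2 ≠ 0 (mod 11), P does NOT lie on the curve.


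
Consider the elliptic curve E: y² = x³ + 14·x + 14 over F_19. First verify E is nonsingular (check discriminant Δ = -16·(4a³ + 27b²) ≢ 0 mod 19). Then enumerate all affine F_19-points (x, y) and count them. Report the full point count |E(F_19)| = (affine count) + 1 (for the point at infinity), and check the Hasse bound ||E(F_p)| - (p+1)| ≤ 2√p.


Affine points = {(3, 8), (3, 11), (4, 1), (4, 18), (5, 0), (8, 7), (8, 12), (11, 6), (11, 13), (14, 3), (14, 16), (17, 4), (17, 15)}; affine count = 13; |E(F_19)| = 14.

Discriminant check: Δ ∝ 4a³ + 27b² = 4·14³ + 27·14² = 4·2744 + 27·196 ≡ 4 (mod 19). Nonzero ⇒ E is nonsingular.
For each x ∈ F_19, compute rhs = x³ + 14·x + 14 mod 19, then count y ∈ F_19 with y² ≡ rhs.
  x = 0: rhs = 14, matching y values: none (0 points).
  x = 1: rhs = 10, matching y values: none (0 points).
  x = 2: rhs = 12, matching y values: none (0 points).
  x = 3: rhs = 7, matching y values: 8, 11 (2 points).
  x = 4: rhs = 1, matching y values: 1, 18 (2 points).
  x = 5: rhs = 0, matching y values: 0 (1 points).
  x = 6: rhs = 10, matching y values: none (0 points).
  x = 7: rhs = 18, matching y values: none (0 points).
  x = 8: rhs = 11, matching y values: 7, 12 (2 points).
  x = 9: rhs = 14, matching y values: none (0 points).
  x = 10: rhs = 14, matching y values: none (0 points).
  x = 11: rhs = 17, matching y values: 6, 13 (2 points).
  x = 12: rhs = 10, matching y values: none (0 points).
  x = 13: rhs = 18, matching y values: none (0 points).
  x = 14: rhs = 9, matching y values: 3, 16 (2 points).
  x = 15: rhs = 8, matching y values: none (0 points).
  x = 16: rhs = 2, matching y values: none (0 points).
  x = 17: rhs = 16, matching y values: 4, 15 (2 points).
  x = 18: rhs = 18, matching y values: none (0 points).
Total affine count: 13.
Full point count |E(F_19)| = 13 + 1 = 14.
Hasse bound: |14 − (19+1)| = |-6| = 6 ≤ 2√19 ≈ 8.7178 ✓.


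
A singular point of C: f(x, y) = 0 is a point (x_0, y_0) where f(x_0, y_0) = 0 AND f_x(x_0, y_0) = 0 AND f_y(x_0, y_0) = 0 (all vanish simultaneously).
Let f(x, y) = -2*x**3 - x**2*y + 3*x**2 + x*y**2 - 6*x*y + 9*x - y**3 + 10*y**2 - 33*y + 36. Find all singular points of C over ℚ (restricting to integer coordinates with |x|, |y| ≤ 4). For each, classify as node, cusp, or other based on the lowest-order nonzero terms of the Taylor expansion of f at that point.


Singular points: {(0, 3)}; classification: cusp.

Compute partial derivatives:
  f_x = -6*x**2 - 2*x*y + 6*x + y**2 - 6*y + 9.
  f_y = -x**2 + 2*x*y - 6*x - 3*y**2 + 20*y - 33.
Scan x_0 ∈ {−4, ..., 4}. For each x_0, f_y(x_0, y) is a polynomial in y; find its integer roots y ∈ {−4, ..., 4}, then test f_x and f at those candidates.
  x = -4: f_y(-4, y) = -3*y**2 + 12*y - 25; no integer root y with |y| ≤ 4.
  x = -3: f_y(-3, y) = -3*y**2 + 14*y - 24; no integer root y with |y| ≤ 4.
  x = -2: f_y(-2, y) = -3*y**2 + 16*y - 25; no integer root y with |y| ≤ 4.
  x = -1: f_y(-1, y) = -3*y**2 + 18*y - 28; no integer root y with |y| ≤ 4.
  x = 0: f_y(0, y) = -3*y**2 + 20*y - 33; vanishes at y ∈ {3}. (0, 3): f_x = 0, f = 0 — SINGULAR.
  x = 1: f_y(1, y) = -3*y**2 + 22*y - 40; vanishes at y ∈ {4}. (1, 4): f_x = -7 ≠ 0.
  x = 2: f_y(2, y) = -3*y**2 + 24*y - 49; no integer root y with |y| ≤ 4.
  x = 3: f_y(3, y) = -3*y**2 + 26*y - 60; no integer root y with |y| ≤ 4.
  x = 4: f_y(4, y) = -3*y**2 + 28*y - 73; no integer root y with |y| ≤ 4.
Only singular point on the grid: (0, 3).
Classify: substitute x = 0 + u, y = 3 + v and expand: f = -2*u**3 - u**2*v + u*v**2 - v**3 + v**2.
No constant or linear terms (consistent with a singular point). Quadratic part: v**2. Cubic part: -2*u**3 - u**2*v + u*v**2 - v**3.
The quadratic part v**2 is a perfect square, so there is a single (double) tangent line v = 0, i.e. y = 3. Restricting the cubic part to that line (v = 0) leaves -2*u**3 ≠ 0, so f is not divisible by v and the branch is v² ≈ 2*u**3 to lowest order — this is a cusp.
Classification: cusp.


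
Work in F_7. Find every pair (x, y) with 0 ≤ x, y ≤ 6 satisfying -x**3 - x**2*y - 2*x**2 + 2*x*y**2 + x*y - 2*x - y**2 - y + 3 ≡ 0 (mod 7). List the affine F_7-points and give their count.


Affine F_7-points: {(1, 2), (1, 6), (3, 2), (3, 5), (4, 3), (5, 0), (6, 2), (6, 4)}; count = 8.

For each of the 49 pairs (x, y) ∈ F_7², evaluate f(x, y) mod 7. Record the zeros.
  x = 0: [0↦3, 1↦1, 2↦4, 3↦5, 4↦4, 5↦1, 6↦3]  zeros at y ∈ ∅
  x = 1: [0↦5, 1↦5, 2↦0, 3↦4, 4↦3, 5↦4, 6↦0]  zeros at y ∈ {2, 6}
  x = 2: [0↦4, 1↦4, 2↦3, 3↦1, 4↦5, 5↦1, 6↦3]  zeros at y ∈ ∅
  x = 3: [0↦1, 1↦6, 2↦0, 3↦4, 4↦4, 5↦0, 6↦6]  zeros at y ∈ {2, 5}
  x = 4: [0↦4, 1↦5, 2↦6, 3↦0, 4↦1, 5↦2, 6↦3]  zeros at y ∈ {3}
  x = 5: [0↦0, 1↦2, 2↦1, 3↦4, 4↦4, 5↦1, 6↦2]  zeros at y ∈ {0}
  x = 6: [0↦4, 1↦5, 2↦0, 3↦3, 4↦0, 5↦5, 6↦4]  zeros at y ∈ {2, 4}
Collecting zeros: affine points = {(1, 2), (1, 6), (3, 2), (3, 5), (4, 3), (5, 0), (6, 2), (6, 4)}.
Total count |C(F_7)_aff| = 8.


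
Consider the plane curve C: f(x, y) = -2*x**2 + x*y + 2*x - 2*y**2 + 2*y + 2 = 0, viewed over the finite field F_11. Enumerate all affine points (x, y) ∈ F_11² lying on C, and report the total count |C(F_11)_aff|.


Affine F_11-points: {(0, 4), (0, 8), (1, 2), (1, 5), (2, 1), (3, 4), (4, 0), (4, 3), (5, 1), (5, 8), (8, 0), (8, 5)}; count = 12.

For each of the 121 pairs (x, y) ∈ F_11², evaluate f(x, y) mod 11. Record the zeros.
  x = 0: [0↦2, 1↦2, 2↦9, 3↦1, 4↦0, 5↦6, 6↦8, 7↦6, 8↦0, 9↦1, 10↦9]  zeros at y ∈ {4, 8}
  x = 1: [0↦2, 1↦3, 2↦0, 3↦4, 4↦4, 5↦0, 6↦3, 7↦2, 8↦8, 9↦10, 10↦8]  zeros at y ∈ {2, 5}
  x = 2: [0↦9, 1↦0, 2↦9, 3↦3, 4↦4, 5↦1, 6↦5, 7↦5, 8↦1, 9↦4, 10↦3]  zeros at y ∈ {1}
  x = 3: [0↦1, 1↦4, 2↦3, 3↦9, 4↦0, 5↦9, 6↦3, 7↦4, 8↦1, 9↦5, 10↦5]  zeros at y ∈ {4}
  x = 4: [0↦0, 1↦4, 2↦4, 3↦0, 4↦3, 5↦2, 6↦8, 7↦10, 8↦8, 9↦2, 10↦3]  zeros at y ∈ {0, 3}
  x = 5: [0↦6, 1↦0, 2↦1, 3↦9, 4↦2, 5↦2, 6↦9, 7↦1, 8↦0, 9↦6, 10↦8]  zeros at y ∈ {1, 8}
  x = 6: [0↦8, 1↦3, 2↦5, 3↦3, 4↦8, 5↦9, 6↦6, 7↦10, 8↦10, 9↦6, 10↦9]  zeros at y ∈ ∅
  x = 7: [0↦6, 1↦2, 2↦5, 3↦4, 4↦10, 5↦1, 6↦10, 7↦4, 8↦5, 9↦2, 10↦6]  zeros at y ∈ ∅
  x = 8: [0↦0, 1↦8, 2↦1, 3↦1, 4↦8, 5↦0, 6↦10, 7↦5, 8↦7, 9↦5, 10↦10]  zeros at y ∈ {0, 5}
  x = 9: [0↦1, 1↦10, 2↦4, 3↦5, 4↦2, 5↦6, 6↦6, 7↦2, 8↦5, 9↦4, 10↦10]  zeros at y ∈ ∅
  x = 10: [0↦9, 1↦8, 2↦3, 3↦5, 4↦3, 5↦8, 6↦9, 7↦6, 8↦10, 9↦10, 10↦6]  zeros at y ∈ ∅
Collecting zeros: affine points = {(0, 4), (0, 8), (1, 2), (1, 5), (2, 1), (3, 4), (4, 0), (4, 3), (5, 1), (5, 8), (8, 0), (8, 5)}.
Total count |C(F_11)_aff| = 12.
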